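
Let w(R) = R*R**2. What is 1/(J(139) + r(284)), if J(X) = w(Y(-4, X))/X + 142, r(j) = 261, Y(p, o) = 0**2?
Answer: 1/403 ≈ 0.0024814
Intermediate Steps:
Y(p, o) = 0
w(R) = R**3
J(X) = 142 (J(X) = 0**3/X + 142 = 0/X + 142 = 0 + 142 = 142)
1/(J(139) + r(284)) = 1/(142 + 261) = 1/403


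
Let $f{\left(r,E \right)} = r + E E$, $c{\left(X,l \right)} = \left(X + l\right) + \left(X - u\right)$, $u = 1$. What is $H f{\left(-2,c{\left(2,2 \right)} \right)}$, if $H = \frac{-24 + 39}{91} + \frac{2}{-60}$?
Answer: $\frac{8257}{2730} \approx 3.0245$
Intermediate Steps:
$c{\left(X,l \right)} = -1 + l + 2 X$ ($c{\left(X,l \right)} = \left(X + l\right) + \left(X - 1\right) = \left(X + l\right) + \left(-1 + X\right) = -1 + l + 2 X$)
$f{\left(r,E \right)} = r + E^{2}$
$H = \frac{359}{2730}$ ($H = 15 \cdot \frac{1}{91} + 2 \left(- \frac{1}{60}\right) = \frac{15}{91} - \frac{1}{30} = \frac{359}{2730} \approx 0.1315$)
$H f{\left(-2,c{\left(2,2 \right)} \right)} = \frac{359 \left(-2 + \left(-1 + 2 + 2 \cdot 2\right)^{2}\right)}{2730} = \frac{359 \left(-2 + \left(-1 + 2 + 4\right)^{2}\right)}{2730} = \frac{359 \left(-2 + 5^{2}\right)}{2730} = \frac{359 \left(-2 + 25\right)}{2730} = \frac{359}{2730} \cdot 23 = \frac{8257}{2730}$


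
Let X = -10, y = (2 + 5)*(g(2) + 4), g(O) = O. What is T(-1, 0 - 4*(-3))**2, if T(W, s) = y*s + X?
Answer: 244036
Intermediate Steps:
y = 42 (y = (2 + 5)*(2 + 4) = 7*6 = 42)
T(W, s) = -10 + 42*s (T(W, s) = 42*s - 10 = -10 + 42*s)
T(-1, 0 - 4*(-3))**2 = (-10 + 42*(0 - 4*(-3)))**2 = (-10 + 42*(0 + 12))**2 = (-10 + 42*12)**2 = (-10 + 504)**2 = 494**2 = 244036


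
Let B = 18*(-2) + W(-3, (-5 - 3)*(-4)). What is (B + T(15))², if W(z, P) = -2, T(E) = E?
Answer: 529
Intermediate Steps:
B = -38 (B = 18*(-2) - 2 = -36 - 2 = -38)
(B + T(15))² = (-38 + 15)² = (-23)² = 529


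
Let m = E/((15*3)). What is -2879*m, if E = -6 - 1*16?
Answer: 63338/45 ≈ 1407.5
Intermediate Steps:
E = -22 (E = -6 - 16 = -22)
m = -22/45 (m = -22/(15*3) = -22/45 ≈ -0.48889)
-2879*m = -2879*(-22/45) = 63338/45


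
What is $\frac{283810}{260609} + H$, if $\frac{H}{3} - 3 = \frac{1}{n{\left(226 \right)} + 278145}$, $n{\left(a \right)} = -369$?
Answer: $\frac{243451572881}{24130308528} \approx 10.089$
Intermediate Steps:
$H = \frac{833329}{92592}$ ($H = 9 + \frac{3}{-369 + 278145} = 9 + \frac{3}{277776} = 9 + 3 \cdot \frac{1}{277776} = 9 + \frac{1}{92592} = \frac{833329}{92592} \approx 9.0$)
$\frac{283810}{260609} + H = \frac{283810}{260609} + \frac{833329}{92592} = \frac{243451572881}{24130308528}$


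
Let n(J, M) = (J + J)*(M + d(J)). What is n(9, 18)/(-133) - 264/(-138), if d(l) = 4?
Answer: -3256/3059 ≈ -1.0644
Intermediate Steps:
n(J, M) = 2*J*(4 + M) (n(J, M) = (J + J)*(M + 4) = (2*J)*(4 + M) = 2*J*(4 + M))
n(9, 18)/(-133) - 264/(-138) = (2*9*(4 + 18))/(-133) - 264/(-138) = (2*9*22)*(-1/133) - 264*(-1/138) = 396*(-1/133) + 44/23 = -396/133 + 44/23 = -3256/3059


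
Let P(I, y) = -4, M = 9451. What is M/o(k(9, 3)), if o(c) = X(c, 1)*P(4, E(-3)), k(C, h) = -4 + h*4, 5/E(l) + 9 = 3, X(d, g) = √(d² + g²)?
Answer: -727*√65/20 ≈ -293.06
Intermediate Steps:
E(l) = -⅚ (E(l) = 5/(-9 + 3) = 5/(-6) = 5*(-⅙) = -⅚)
k(C, h) = -4 + 4*h
o(c) = -4*√(1 + c²) (o(c) = √(c² + 1²)*(-4) = √(c² + 1)*(-4) = √(1 + c²)*(-4) = -4*√(1 + c²))
M/o(k(9, 3)) = 9451/((-4*√(1 + (-4 + 4*3)²))) = 9451/((-4*√(1 + (-4 + 12)²))) = 9451/((-4*√(1 + 8²))) = 9451/((-4*√(1 + 64))) = 9451/((-4*√65)) = 9451*(-√65/260) = -727*√65/20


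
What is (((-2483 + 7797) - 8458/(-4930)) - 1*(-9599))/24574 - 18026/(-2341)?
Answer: 588994831797/70902932155 ≈ 8.3071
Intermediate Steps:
(((-2483 + 7797) - 8458/(-4930)) - 1*(-9599))/24574 - 18026/(-2341) = ((5314 - 8458*(-1/4930)) + 9599)*(1/24574) - 18026*(-1/2341) = ((5314 + 4229/2465) + 9599)*(1/24574) + 18026/2341 = (13103239/2465 + 9599)*(1/24574) + 18026/2341 = (36764774/2465)*(1/24574) + 18026/2341 = 18382387/30287455 + 18026/2341 = 588994831797/70902932155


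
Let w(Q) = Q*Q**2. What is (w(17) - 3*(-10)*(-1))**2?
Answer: 23843689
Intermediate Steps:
w(Q) = Q**3
(w(17) - 3*(-10)*(-1))**2 = (17**3 - 3*(-10)*(-1))**2 = (4913 + 30*(-1))**2 = (4913 - 30)**2 = 4883**2 = 23843689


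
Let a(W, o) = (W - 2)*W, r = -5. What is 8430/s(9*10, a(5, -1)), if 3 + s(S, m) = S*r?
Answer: -2810/151 ≈ -18.609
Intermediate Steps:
a(W, o) = W*(-2 + W) (a(W, o) = (-2 + W)*W = W*(-2 + W))
s(S, m) = -3 - 5*S (s(S, m) = -3 + S*(-5) = -3 - 5*S)
8430/s(9*10, a(5, -1)) = 8430/(-3 - 45*10) = 8430/(-3 - 5*90) = 8430/(-3 - 450) = 8430/(-453) = 8430*(-1/453) = -2810/151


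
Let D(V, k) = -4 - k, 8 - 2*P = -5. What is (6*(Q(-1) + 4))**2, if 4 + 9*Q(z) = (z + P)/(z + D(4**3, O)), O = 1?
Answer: 139129/324 ≈ 429.41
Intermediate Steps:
P = 13/2 (P = 4 - 1/2*(-5) = 4 + 5/2 = 13/2 ≈ 6.5000)
Q(z) = -4/9 + (13/2 + z)/(9*(-5 + z)) (Q(z) = -4/9 + ((z + 13/2)/(z + (-4 - 1*1)))/9 = -4/9 + ((13/2 + z)/(z + (-4 - 1)))/9 = -4/9 + ((13/2 + z)/(z - 5))/9 = -4/9 + ((13/2 + z)/(-5 + z))/9 = -4/9 + (13/2 + z)/(9*(-5 + z)))
(6*(Q(-1) + 4))**2 = (6*((53 - 6*(-1))/(18*(-5 - 1)) + 4))**2 = (6*((1/18)*(53 + 6)/(-6) + 4))**2 = (6*((1/18)*(-1/6)*59 + 4))**2 = (6*(-59/108 + 4))**2 = (6*(373/108))**2 = (373/18)**2 = 139129/324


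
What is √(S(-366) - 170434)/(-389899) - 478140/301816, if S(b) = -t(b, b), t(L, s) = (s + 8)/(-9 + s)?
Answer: -119535/75454 - 2*I*√239674155/29242425 ≈ -1.5842 - 0.0010588*I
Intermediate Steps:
t(L, s) = (8 + s)/(-9 + s)
S(b) = -(8 + b)/(-9 + b)
√(S(-366) - 170434)/(-389899) - 478140/301816 = √((-8 - 1*(-366))/(-9 - 366) - 170434)/(-389899) - 478140/301816 = √((-8 + 366)/(-375) - 170434)*(-1/389899) - 478140*1/301816 = √(-1/375*358 - 170434)*(-1/389899) - 119535/75454 = √(-358/375 - 170434)*(-1/389899) - 119535/75454 = √(-63913108/375)*(-1/389899) - 119535/75454 = (2*I*√239674155/75)*(-1/389899) - 119535/75454 = -2*I*√239674155/29242425 - 119535/75454 = -119535/75454 - 2*I*√239674155/29242425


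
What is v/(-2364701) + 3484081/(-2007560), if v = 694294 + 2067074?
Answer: -13782421766861/4747279139560 ≈ -2.9032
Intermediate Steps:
v = 2761368
v/(-2364701) + 3484081/(-2007560) = 2761368/(-2364701) + 3484081/(-2007560) = 2761368*(-1/2364701) + 3484081*(-1/2007560) = -2761368/2364701 - 3484081/2007560 = -13782421766861/4747279139560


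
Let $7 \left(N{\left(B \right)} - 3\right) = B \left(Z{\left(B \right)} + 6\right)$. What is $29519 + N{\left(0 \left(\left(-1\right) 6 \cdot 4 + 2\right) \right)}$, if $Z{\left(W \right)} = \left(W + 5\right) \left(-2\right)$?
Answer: $29522$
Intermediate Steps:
$Z{\left(W \right)} = -10 - 2 W$ ($Z{\left(W \right)} = \left(5 + W\right) \left(-2\right) = -10 - 2 W$)
$N{\left(B \right)} = 3 + \frac{B \left(-4 - 2 B\right)}{7}$ ($N{\left(B \right)} = 3 + \frac{B \left(\left(-10 - 2 B\right) + 6\right)}{7} = 3 + \frac{B \left(-4 - 2 B\right)}{7}$)
$29519 + N{\left(0 \left(\left(-1\right) 6 \cdot 4 + 2\right) \right)} = 29519 - \left(-3 + 0 + \frac{4}{7} \cdot 0 \left(\left(-1\right) 6 \cdot 4 + 2\right)\right) = 29519 - \left(-3 + 0 + \frac{4}{7} \cdot 0 \left(\left(-6\right) 4 + 2\right)\right) = 29519 - \left(-3 + 0 + \frac{4}{7} \cdot 0 \left(-24 + 2\right)\right) = 29519 - \left(-3 + 0 + \frac{4}{7} \cdot 0 \left(-22\right)\right) = 29519 - \left(-3 + \frac{2 \cdot 0^{2}}{7}\right) = 29519 + \left(3 + 0 - 0\right) = 29519 + \left(3 + 0 + 0\right) = 29519 + 3 = 29522$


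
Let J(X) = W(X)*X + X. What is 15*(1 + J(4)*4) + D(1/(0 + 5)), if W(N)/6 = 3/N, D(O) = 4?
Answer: 1339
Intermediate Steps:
W(N) = 18/N (W(N) = 6*(3/N) = 18/N)
J(X) = 18 + X (J(X) = (18/X)*X + X = 18 + X)
15*(1 + J(4)*4) + D(1/(0 + 5)) = 15*(1 + (18 + 4)*4) + 4 = 15*(1 + 22*4) + 4 = 15*(1 + 88) + 4 = 15*89 + 4 = 1335 + 4 = 1339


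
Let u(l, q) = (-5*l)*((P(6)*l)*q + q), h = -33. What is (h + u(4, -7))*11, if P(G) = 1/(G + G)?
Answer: 5071/3 ≈ 1690.3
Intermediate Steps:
P(G) = 1/(2*G)
u(l, q) = -5*l*(q + l*q/12) (u(l, q) = (-5*l)*((((½)/6)*l)*q + q) = (-5*l)*((((½)*(⅙))*l)*q + q) = (-5*l)*((l/12)*q + q) = (-5*l)*(l*q/12 + q) = (-5*l)*(q + l*q/12) = -5*l*(q + l*q/12))
(h + u(4, -7))*11 = (-33 - 5/12*4*(-7)*(12 + 4))*11 = (-33 - 5/12*4*(-7)*16)*11 = (-33 + 560/3)*11 = (461/3)*11 = 5071/3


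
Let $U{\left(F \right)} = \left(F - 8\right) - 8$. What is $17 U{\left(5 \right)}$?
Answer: $-187$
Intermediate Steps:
$U{\left(F \right)} = -16 + F$ ($U{\left(F \right)} = \left(-8 + F\right) - 8 = -16 + F$)
$17 U{\left(5 \right)} = 17 \left(-16 + 5\right) = 17 \left(-11\right) = -187$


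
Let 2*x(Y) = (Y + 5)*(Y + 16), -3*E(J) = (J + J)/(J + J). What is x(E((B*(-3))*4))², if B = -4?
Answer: 108241/81 ≈ 1336.3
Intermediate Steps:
E(J) = -⅓ (E(J) = -(J + J)/(3*(J + J)) = -2*J/(3*(2*J)) = -2*J*1/(2*J)/3 = -⅓*1 = -⅓)
x(Y) = (5 + Y)*(16 + Y)/2 (x(Y) = ((Y + 5)*(Y + 16))/2 = ((5 + Y)*(16 + Y))/2 = (5 + Y)*(16 + Y)/2)
x(E((B*(-3))*4))² = (40 + (-⅓)²/2 + (21/2)*(-⅓))² = (40 + (½)*(⅑) - 7/2)² = (40 + 1/18 - 7/2)² = (329/9)² = 108241/81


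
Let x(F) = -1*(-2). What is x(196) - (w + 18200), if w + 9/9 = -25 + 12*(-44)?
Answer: -17644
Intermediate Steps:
w = -554 (w = -1 + (-25 + 12*(-44)) = -1 + (-25 - 528) = -1 - 553 = -554)
x(F) = 2
x(196) - (w + 18200) = 2 - (-554 + 18200) = 2 - 1*17646 = 2 - 17646 = -17644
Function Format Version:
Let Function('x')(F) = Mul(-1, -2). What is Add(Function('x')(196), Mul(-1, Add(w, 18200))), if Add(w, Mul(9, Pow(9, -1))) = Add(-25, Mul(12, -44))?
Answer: -17644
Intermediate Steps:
w = -554 (w = Add(-1, Add(-25, Mul(12, -44))) = Add(-1, Add(-25, -528)) = Add(-1, -553) = -554)
Function('x')(F) = 2
Add(Function('x')(196), Mul(-1, Add(w, 18200))) = Add(2, Mul(-1, Add(-554, 18200))) = Add(2, Mul(-1, 17646)) = Add(2, -17646) = -17644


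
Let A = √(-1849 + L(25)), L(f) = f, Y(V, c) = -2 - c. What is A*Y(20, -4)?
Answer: 8*I*√114 ≈ 85.417*I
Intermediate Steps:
A = 4*I*√114 (A = √(-1849 + 25) = √(-1824) = 4*I*√114 ≈ 42.708*I)
A*Y(20, -4) = (4*I*√114)*(-2 - 1*(-4)) = (4*I*√114)*(-2 + 4) = (4*I*√114)*2 = 8*I*√114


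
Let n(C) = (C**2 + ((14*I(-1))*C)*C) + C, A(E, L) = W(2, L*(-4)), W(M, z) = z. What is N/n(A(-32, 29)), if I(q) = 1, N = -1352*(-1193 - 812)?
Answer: 677690/50431 ≈ 13.438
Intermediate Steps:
N = 2710760 (N = -1352*(-2005) = 2710760)
A(E, L) = -4*L (A(E, L) = L*(-4) = -4*L)
n(C) = C + 15*C**2 (n(C) = (C**2 + ((14*1)*C)*C) + C = (C**2 + (14*C)*C) + C = (C**2 + 14*C**2) + C = 15*C**2 + C = C + 15*C**2)
N/n(A(-32, 29)) = 2710760/(((-4*29)*(1 + 15*(-4*29)))) = 2710760/((-116*(1 + 15*(-116)))) = 2710760/((-116*(1 - 1740))) = 2710760/((-116*(-1739))) = 2710760/201724 = 2710760*(1/201724) = 677690/50431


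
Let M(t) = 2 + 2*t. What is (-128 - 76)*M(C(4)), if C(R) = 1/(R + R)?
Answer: -459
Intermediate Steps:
C(R) = 1/(2*R)
(-128 - 76)*M(C(4)) = (-128 - 76)*(2 + 2*((½)/4)) = -204*(2 + 2*((½)*(¼))) = -204*(2 + 2*(⅛)) = -204*(2 + ¼) = -204*9/4 = -459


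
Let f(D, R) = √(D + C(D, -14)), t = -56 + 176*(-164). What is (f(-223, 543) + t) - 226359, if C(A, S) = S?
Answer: -255279 + I*√237 ≈ -2.5528e+5 + 15.395*I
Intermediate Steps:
t = -28920 (t = -56 - 28864 = -28920)
f(D, R) = √(-14 + D) (f(D, R) = √(D - 14) = √(-14 + D))
(f(-223, 543) + t) - 226359 = (√(-14 - 223) - 28920) - 226359 = (√(-237) - 28920) - 226359 = (I*√237 - 28920) - 226359 = (-28920 + I*√237) - 226359 = -255279 + I*√237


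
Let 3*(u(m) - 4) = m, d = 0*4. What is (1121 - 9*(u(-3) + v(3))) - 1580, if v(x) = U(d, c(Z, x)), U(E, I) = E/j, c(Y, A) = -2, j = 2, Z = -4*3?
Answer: -486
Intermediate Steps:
Z = -12
d = 0
u(m) = 4 + m/3
U(E, I) = E/2
v(x) = 0 (v(x) = (1/2)*0 = 0)
(1121 - 9*(u(-3) + v(3))) - 1580 = (1121 - 9*((4 + (1/3)*(-3)) + 0)) - 1580 = (1121 - 9*((4 - 1) + 0)) - 1580 = (1121 - 9*(3 + 0)) - 1580 = (1121 - 9*3) - 1580 = (1121 - 27) - 1580 = 1094 - 1580 = -486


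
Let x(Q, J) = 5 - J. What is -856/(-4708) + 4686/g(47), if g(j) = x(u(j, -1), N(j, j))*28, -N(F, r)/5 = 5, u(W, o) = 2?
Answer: 8871/1540 ≈ 5.7604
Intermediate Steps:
N(F, r) = -25 (N(F, r) = -5*5 = -25)
g(j) = 840 (g(j) = (5 - 1*(-25))*28 = (5 + 25)*28 = 30*28 = 840)
-856/(-4708) + 4686/g(47) = -856/(-4708) + 4686/840 = -856*(-1/4708) + 4686*(1/840) = 2/11 + 781/140 = 8871/1540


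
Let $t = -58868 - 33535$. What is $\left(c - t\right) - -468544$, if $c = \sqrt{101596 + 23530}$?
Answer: $560947 + \sqrt{125126} \approx 5.613 \cdot 10^{5}$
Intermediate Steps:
$t = -92403$
$c = \sqrt{125126} \approx 353.73$
$\left(c - t\right) - -468544 = \left(\sqrt{125126} - -92403\right) - -468544 = \left(\sqrt{125126} + 92403\right) + 468544 = \left(92403 + \sqrt{125126}\right) + 468544 = 560947 + \sqrt{125126}$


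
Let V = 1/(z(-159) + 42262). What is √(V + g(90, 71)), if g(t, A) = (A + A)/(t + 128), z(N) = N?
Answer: 3*√1524348461866/4589227 ≈ 0.80709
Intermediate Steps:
g(t, A) = 2*A/(128 + t) (g(t, A) = (2*A)/(128 + t) = 2*A/(128 + t))
V = 1/42103 (V = 1/(-159 + 42262) = 1/42103 ≈ 2.3751e-5)
√(V + g(90, 71)) = √(1/42103 + 2*71/(128 + 90)) = √(1/42103 + 2*71/218) = √(1/42103 + 2*71*(1/218)) = √(1/42103 + 71/109) = √(2989422/4589227) = 3*√1524348461866/4589227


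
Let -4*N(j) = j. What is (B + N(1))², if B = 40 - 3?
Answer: 21609/16 ≈ 1350.6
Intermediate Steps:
B = 37
N(j) = -j/4
(B + N(1))² = (37 - ¼*1)² = (37 - ¼)² = (147/4)² = 21609/16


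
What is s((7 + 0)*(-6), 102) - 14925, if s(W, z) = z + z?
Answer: -14721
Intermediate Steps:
s(W, z) = 2*z
s((7 + 0)*(-6), 102) - 14925 = 2*102 - 14925 = 204 - 14925 = -14721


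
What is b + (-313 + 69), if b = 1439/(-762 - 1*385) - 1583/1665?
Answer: -12707888/51615 ≈ -246.21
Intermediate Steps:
b = -113828/51615 (b = 1439/(-762 - 385) - 1583*1/1665 = 1439/(-1147) - 1583/1665 = 1439*(-1/1147) - 1583/1665 = -1439/1147 - 1583/1665 = -113828/51615 ≈ -2.2053)
b + (-313 + 69) = -113828/51615 + (-313 + 69) = -113828/51615 - 244 = -12707888/51615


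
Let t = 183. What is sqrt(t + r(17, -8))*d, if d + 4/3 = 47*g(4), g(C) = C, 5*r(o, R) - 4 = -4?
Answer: 560*sqrt(183)/3 ≈ 2525.2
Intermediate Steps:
r(o, R) = 0 (r(o, R) = 4/5 + (1/5)*(-4) = 4/5 - 4/5 = 0)
d = 560/3 (d = -4/3 + 47*4 = -4/3 + 188 = 560/3 ≈ 186.67)
sqrt(t + r(17, -8))*d = sqrt(183 + 0)*(560/3) = sqrt(183)*(560/3) = 560*sqrt(183)/3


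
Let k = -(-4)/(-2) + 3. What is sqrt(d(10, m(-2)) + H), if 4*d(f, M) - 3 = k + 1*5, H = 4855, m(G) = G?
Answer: sqrt(19429)/2 ≈ 69.694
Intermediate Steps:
k = 1 (k = -(-4)*(-1)/2 + 3 = -4*1/2 + 3 = -2 + 3 = 1)
d(f, M) = 9/4 (d(f, M) = 3/4 + (1 + 1*5)/4 = 3/4 + (1 + 5)/4 = 3/4 + (1/4)*6 = 3/4 + 3/2 = 9/4)
sqrt(d(10, m(-2)) + H) = sqrt(9/4 + 4855) = sqrt(19429/4) = sqrt(19429)/2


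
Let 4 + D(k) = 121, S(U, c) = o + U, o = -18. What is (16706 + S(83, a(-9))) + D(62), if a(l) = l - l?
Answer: 16888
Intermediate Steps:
a(l) = 0
S(U, c) = -18 + U
D(k) = 117 (D(k) = -4 + 121 = 117)
(16706 + S(83, a(-9))) + D(62) = (16706 + (-18 + 83)) + 117 = (16706 + 65) + 117 = 16771 + 117 = 16888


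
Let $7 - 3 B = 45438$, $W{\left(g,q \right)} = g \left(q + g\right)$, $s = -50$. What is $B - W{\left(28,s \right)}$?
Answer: $- \frac{43583}{3} \approx -14528.0$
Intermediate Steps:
$W{\left(g,q \right)} = g \left(g + q\right)$
$B = - \frac{45431}{3}$ ($B = \frac{7}{3} - 15146 = - \frac{45431}{3} \approx -15144.0$)
$B - W{\left(28,s \right)} = - \frac{45431}{3} - 28 \left(28 - 50\right) = - \frac{45431}{3} - 28 \left(-22\right) = - \frac{45431}{3} - -616 = - \frac{45431}{3} + 616 = - \frac{43583}{3}$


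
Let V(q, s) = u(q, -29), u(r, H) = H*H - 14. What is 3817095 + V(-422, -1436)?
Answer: 3817922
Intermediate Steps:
u(r, H) = -14 + H² (u(r, H) = H² - 14 = -14 + H²)
V(q, s) = 827 (V(q, s) = -14 + (-29)² = -14 + 841 = 827)
3817095 + V(-422, -1436) = 3817095 + 827 = 3817922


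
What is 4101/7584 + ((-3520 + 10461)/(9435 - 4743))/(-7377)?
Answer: 11824566395/21875342688 ≈ 0.54054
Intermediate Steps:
4101/7584 + ((-3520 + 10461)/(9435 - 4743))/(-7377) = 4101*(1/7584) + (6941/4692)*(-1/7377) = 1367/2528 + (6941*(1/4692))*(-1/7377) = 1367/2528 + (6941/4692)*(-1/7377) = 1367/2528 - 6941/34612884 = 11824566395/21875342688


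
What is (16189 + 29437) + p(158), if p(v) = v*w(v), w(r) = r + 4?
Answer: 71222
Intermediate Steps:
w(r) = 4 + r
p(v) = v*(4 + v)
(16189 + 29437) + p(158) = (16189 + 29437) + 158*(4 + 158) = 45626 + 158*162 = 45626 + 25596 = 71222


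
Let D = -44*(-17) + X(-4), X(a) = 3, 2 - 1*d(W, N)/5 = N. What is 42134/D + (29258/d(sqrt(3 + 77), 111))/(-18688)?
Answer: 214577538699/3824452480 ≈ 56.107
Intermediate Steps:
d(W, N) = 10 - 5*N
D = 751 (D = -44*(-17) + 3 = 748 + 3 = 751)
42134/D + (29258/d(sqrt(3 + 77), 111))/(-18688) = 42134/751 + (29258/(10 - 5*111))/(-18688) = 42134*(1/751) + (29258/(10 - 555))*(-1/18688) = 42134/751 + (29258/(-545))*(-1/18688) = 42134/751 + (29258*(-1/545))*(-1/18688) = 42134/751 - 29258/545*(-1/18688) = 42134/751 + 14629/5092480 = 214577538699/3824452480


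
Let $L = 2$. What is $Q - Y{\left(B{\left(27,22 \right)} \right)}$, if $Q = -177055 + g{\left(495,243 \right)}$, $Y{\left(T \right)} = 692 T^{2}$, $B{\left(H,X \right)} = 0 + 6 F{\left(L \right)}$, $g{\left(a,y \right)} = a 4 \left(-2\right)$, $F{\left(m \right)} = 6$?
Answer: $-1077847$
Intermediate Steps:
$g{\left(a,y \right)} = - 8 a$ ($g{\left(a,y \right)} = 4 a \left(-2\right) = - 8 a$)
$B{\left(H,X \right)} = 36$ ($B{\left(H,X \right)} = 0 + 6 \cdot 6 = 0 + 36 = 36$)
$Q = -181015$ ($Q = -177055 - 3960 = -181015$)
$Q - Y{\left(B{\left(27,22 \right)} \right)} = -181015 - 692 \cdot 36^{2} = -181015 - 692 \cdot 1296 = -181015 - 896832 = -1077847$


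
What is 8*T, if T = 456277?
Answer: 3650216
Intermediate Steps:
8*T = 8*456277 = 3650216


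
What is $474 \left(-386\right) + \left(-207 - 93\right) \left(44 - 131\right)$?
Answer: $-156864$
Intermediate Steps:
$474 \left(-386\right) + \left(-207 - 93\right) \left(44 - 131\right) = -182964 - -26100 = -182964 + 26100 = -156864$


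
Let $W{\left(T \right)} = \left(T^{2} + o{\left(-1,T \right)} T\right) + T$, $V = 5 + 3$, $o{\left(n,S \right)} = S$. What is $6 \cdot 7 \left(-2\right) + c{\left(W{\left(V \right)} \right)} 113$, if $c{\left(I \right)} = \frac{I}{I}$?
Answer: $29$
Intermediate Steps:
$V = 8$
$W{\left(T \right)} = T + 2 T^{2}$ ($W{\left(T \right)} = \left(T^{2} + T T\right) + T = \left(T^{2} + T^{2}\right) + T = 2 T^{2} + T = T + 2 T^{2}$)
$c{\left(I \right)} = 1$
$6 \cdot 7 \left(-2\right) + c{\left(W{\left(V \right)} \right)} 113 = 6 \cdot 7 \left(-2\right) + 1 \cdot 113 = 42 \left(-2\right) + 113 = -84 + 113 = 29$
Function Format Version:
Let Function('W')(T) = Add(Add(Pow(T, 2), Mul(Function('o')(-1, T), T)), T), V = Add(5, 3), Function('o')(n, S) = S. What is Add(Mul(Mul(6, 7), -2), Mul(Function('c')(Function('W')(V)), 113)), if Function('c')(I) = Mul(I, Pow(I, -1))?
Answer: 29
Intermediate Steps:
V = 8
Function('W')(T) = Add(T, Mul(2, Pow(T, 2))) (Function('W')(T) = Add(Add(Pow(T, 2), Mul(T, T)), T) = Add(Add(Pow(T, 2), Pow(T, 2)), T) = Add(Mul(2, Pow(T, 2)), T) = Add(T, Mul(2, Pow(T, 2))))
Function('c')(I) = 1
Add(Mul(Mul(6, 7), -2), Mul(Function('c')(Function('W')(V)), 113)) = Add(Mul(Mul(6, 7), -2), Mul(1, 113)) = Add(Mul(42, -2), 113) = Add(-84, 113) = 29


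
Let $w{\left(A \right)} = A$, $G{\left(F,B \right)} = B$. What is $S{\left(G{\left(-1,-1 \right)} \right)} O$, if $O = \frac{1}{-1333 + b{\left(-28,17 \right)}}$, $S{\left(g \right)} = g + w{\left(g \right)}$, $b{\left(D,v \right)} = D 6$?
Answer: $\frac{2}{1501} \approx 0.0013324$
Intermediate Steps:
$b{\left(D,v \right)} = 6 D$
$S{\left(g \right)} = 2 g$ ($S{\left(g \right)} = g + g = 2 g$)
$O = - \frac{1}{1501}$ ($O = \frac{1}{-1333 + 6 \left(-28\right)} = \frac{1}{-1333 - 168} = \frac{1}{-1501} = - \frac{1}{1501} \approx -0.00066622$)
$S{\left(G{\left(-1,-1 \right)} \right)} O = 2 \left(-1\right) \left(- \frac{1}{1501}\right) = \left(-2\right) \left(- \frac{1}{1501}\right) = \frac{2}{1501}$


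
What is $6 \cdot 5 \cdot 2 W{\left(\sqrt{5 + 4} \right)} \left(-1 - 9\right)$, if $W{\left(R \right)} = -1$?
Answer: $600$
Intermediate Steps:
$6 \cdot 5 \cdot 2 W{\left(\sqrt{5 + 4} \right)} \left(-1 - 9\right) = 6 \cdot 5 \cdot 2 \left(-1\right) \left(-1 - 9\right) = 30 \cdot 2 \left(-1\right) \left(-10\right) = 60 \left(-1\right) \left(-10\right) = \left(-60\right) \left(-10\right) = 600$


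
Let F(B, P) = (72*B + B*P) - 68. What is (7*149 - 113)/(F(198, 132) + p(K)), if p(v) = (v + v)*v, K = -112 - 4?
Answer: 155/11206 ≈ 0.013832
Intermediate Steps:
K = -116
p(v) = 2*v² (p(v) = (2*v)*v = 2*v²)
F(B, P) = -68 + 72*B + B*P
(7*149 - 113)/(F(198, 132) + p(K)) = (7*149 - 113)/((-68 + 72*198 + 198*132) + 2*(-116)²) = (1043 - 113)/((-68 + 14256 + 26136) + 2*13456) = 930/(40324 + 26912) = 930/67236 = 930*(1/67236) = 155/11206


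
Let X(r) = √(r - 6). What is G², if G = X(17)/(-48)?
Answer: 11/2304 ≈ 0.0047743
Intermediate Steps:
X(r) = √(-6 + r)
G = -√11/48 (G = √(-6 + 17)/(-48) = √11*(-1/48) = -√11/48 ≈ -0.069096)
G² = (-√11/48)² = 11/2304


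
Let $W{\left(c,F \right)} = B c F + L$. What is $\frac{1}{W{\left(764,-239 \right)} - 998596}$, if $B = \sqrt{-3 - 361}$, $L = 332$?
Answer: $\frac{i}{8 \left(- 124783 i + 45649 \sqrt{91}\right)} \approx -7.6013 \cdot 10^{-8} + 2.6527 \cdot 10^{-7} i$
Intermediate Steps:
$B = 2 i \sqrt{91}$ ($B = \sqrt{-364} = 2 i \sqrt{91} \approx 19.079 i$)
$W{\left(c,F \right)} = 332 + 2 i F c \sqrt{91}$ ($W{\left(c,F \right)} = 2 i \sqrt{91} c F + 332 = 2 i c \sqrt{91} F + 332 = 2 i F c \sqrt{91} + 332 = 332 + 2 i F c \sqrt{91}$)
$\frac{1}{W{\left(764,-239 \right)} - 998596} = \frac{1}{\left(332 + 2 i \left(-239\right) 764 \sqrt{91}\right) - 998596} = \frac{1}{\left(332 - 365192 i \sqrt{91}\right) - 998596} = \frac{1}{-998264 - 365192 i \sqrt{91}}$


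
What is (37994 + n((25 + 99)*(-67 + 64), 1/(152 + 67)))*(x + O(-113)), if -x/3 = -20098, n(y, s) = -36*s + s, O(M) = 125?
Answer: 502725412769/219 ≈ 2.2955e+9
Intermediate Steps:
n(y, s) = -35*s
x = 60294 (x = -3*(-20098) = 60294)
(37994 + n((25 + 99)*(-67 + 64), 1/(152 + 67)))*(x + O(-113)) = (37994 - 35/(152 + 67))*(60294 + 125) = (37994 - 35/219)*60419 = (8320651/219)*60419 = 502725412769/219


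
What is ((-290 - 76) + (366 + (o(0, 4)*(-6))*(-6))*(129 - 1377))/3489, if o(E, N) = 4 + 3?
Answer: -257210/1163 ≈ -221.16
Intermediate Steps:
o(E, N) = 7
((-290 - 76) + (366 + (o(0, 4)*(-6))*(-6))*(129 - 1377))/3489 = ((-290 - 76) + (366 + (7*(-6))*(-6))*(129 - 1377))/3489 = (-366 + (366 - 42*(-6))*(-1248))*(1/3489) = (-366 + (366 + 252)*(-1248))*(1/3489) = (-366 + 618*(-1248))*(1/3489) = (-366 - 771264)*(1/3489) = -771630*1/3489 = -257210/1163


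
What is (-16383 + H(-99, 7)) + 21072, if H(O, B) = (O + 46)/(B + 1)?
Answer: 37459/8 ≈ 4682.4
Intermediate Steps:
H(O, B) = (46 + O)/(1 + B)
(-16383 + H(-99, 7)) + 21072 = (-16383 + (46 - 99)/(1 + 7)) + 21072 = (-16383 - 53/8) + 21072 = -131117/8 + 21072 = 37459/8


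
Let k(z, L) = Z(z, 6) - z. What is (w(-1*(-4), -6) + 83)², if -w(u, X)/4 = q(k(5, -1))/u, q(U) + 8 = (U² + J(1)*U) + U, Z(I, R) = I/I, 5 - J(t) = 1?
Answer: 9025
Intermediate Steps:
J(t) = 4 (J(t) = 5 - 1*1 = 5 - 1 = 4)
Z(I, R) = 1
k(z, L) = 1 - z
q(U) = -8 + U² + 5*U (q(U) = -8 + ((U² + 4*U) + U) = -8 + (U² + 5*U) = -8 + U² + 5*U)
w(u, X) = 48/u (w(u, X) = -4*(-8 + (1 - 1*5)² + 5*(1 - 1*5))/u = -4*(-8 + (1 - 5)² + 5*(1 - 5))/u = -4*(-8 + (-4)² + 5*(-4))/u = -4*(-8 + 16 - 20)/u = -(-48)/u = 48/u)
(w(-1*(-4), -6) + 83)² = (48/((-1*(-4))) + 83)² = (48/4 + 83)² = (48*(¼) + 83)² = (12 + 83)² = 95² = 9025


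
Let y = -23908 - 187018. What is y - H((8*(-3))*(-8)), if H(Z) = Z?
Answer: -211118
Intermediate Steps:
y = -210926
y - H((8*(-3))*(-8)) = -210926 - 8*(-3)*(-8) = -210926 - (-24)*(-8) = -210926 - 1*192 = -210926 - 192 = -211118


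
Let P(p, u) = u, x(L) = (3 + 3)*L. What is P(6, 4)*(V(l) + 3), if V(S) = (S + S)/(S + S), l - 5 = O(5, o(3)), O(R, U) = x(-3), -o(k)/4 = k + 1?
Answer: 16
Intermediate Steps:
o(k) = -4 - 4*k (o(k) = -4*(k + 1) = -4*(1 + k) = -4 - 4*k)
x(L) = 6*L
O(R, U) = -18 (O(R, U) = 6*(-3) = -18)
l = -13 (l = 5 - 18 = -13)
V(S) = 1 (V(S) = (2*S)/((2*S)) = (2*S)*(1/(2*S)) = 1)
P(6, 4)*(V(l) + 3) = 4*(1 + 3) = 4*4 = 16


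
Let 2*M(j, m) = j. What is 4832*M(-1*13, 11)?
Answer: -31408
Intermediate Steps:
M(j, m) = j/2
4832*M(-1*13, 11) = 4832*((-1*13)/2) = 4832*((½)*(-13)) = 4832*(-13/2) = -31408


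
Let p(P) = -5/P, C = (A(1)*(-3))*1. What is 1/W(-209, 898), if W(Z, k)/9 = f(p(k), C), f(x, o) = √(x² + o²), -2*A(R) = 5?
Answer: 449*√1814410/40824225 ≈ 0.014815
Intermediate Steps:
A(R) = -5/2 (A(R) = -½*5 = -5/2)
C = 15/2 (C = -5/2*(-3)*1 = (15/2)*1 = 15/2 ≈ 7.5000)
f(x, o) = √(o² + x²)
W(Z, k) = 9*√(225/4 + 25/k²) (W(Z, k) = 9*√((15/2)² + (-5/k)²) = 9*√(225/4 + 25/k²))
1/W(-209, 898) = 1/(45*√(9 + 4/898²)/2) = 1/(45*√(9 + 4*(1/806404))/2) = 1/(45*√(9 + 1/201601)/2) = 1/(45*√(1814410/201601)/2) = 1/(45*(√1814410/449)/2) = 1/(45*√1814410/898) = 449*√1814410/40824225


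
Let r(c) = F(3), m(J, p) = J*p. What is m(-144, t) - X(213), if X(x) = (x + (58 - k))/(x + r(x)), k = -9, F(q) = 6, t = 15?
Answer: -473320/219 ≈ -2161.3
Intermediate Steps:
r(c) = 6
X(x) = (67 + x)/(6 + x) (X(x) = (x + (58 - 1*(-9)))/(x + 6) = (x + (58 + 9))/(6 + x) = (x + 67)/(6 + x) = (67 + x)/(6 + x))
m(-144, t) - X(213) = -144*15 - (67 + 213)/(6 + 213) = -2160 - 280/219 = -473320/219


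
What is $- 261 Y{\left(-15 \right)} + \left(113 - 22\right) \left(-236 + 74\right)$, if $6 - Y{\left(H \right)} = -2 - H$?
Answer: $-12915$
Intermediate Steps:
$Y{\left(H \right)} = 8 + H$ ($Y{\left(H \right)} = 6 - \left(-2 - H\right) = 6 + \left(2 + H\right) = 8 + H$)
$- 261 Y{\left(-15 \right)} + \left(113 - 22\right) \left(-236 + 74\right) = - 261 \left(8 - 15\right) + \left(113 - 22\right) \left(-236 + 74\right) = \left(-261\right) \left(-7\right) + 91 \left(-162\right) = 1827 - 14742 = -12915$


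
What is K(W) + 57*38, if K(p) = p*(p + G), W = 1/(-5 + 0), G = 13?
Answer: 54086/25 ≈ 2163.4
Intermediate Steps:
W = -1/5 (W = 1/(-5) = -1/5 ≈ -0.20000)
K(p) = p*(13 + p) (K(p) = p*(p + 13) = p*(13 + p))
K(W) + 57*38 = -(13 - 1/5)/5 + 57*38 = -1/5*64/5 + 2166 = -64/25 + 2166 = 54086/25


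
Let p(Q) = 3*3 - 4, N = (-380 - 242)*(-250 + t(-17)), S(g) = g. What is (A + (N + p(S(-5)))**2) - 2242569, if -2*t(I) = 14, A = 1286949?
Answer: 25553944261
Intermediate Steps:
t(I) = -7 (t(I) = -1/2*14 = -7)
N = 159854 (N = (-380 - 242)*(-250 - 7) = -622*(-257) = 159854)
p(Q) = 5 (p(Q) = 9 - 4 = 5)
(A + (N + p(S(-5)))**2) - 2242569 = (1286949 + (159854 + 5)**2) - 2242569 = (1286949 + 159859**2) - 2242569 = (1286949 + 25554899881) - 2242569 = 25556186830 - 2242569 = 25553944261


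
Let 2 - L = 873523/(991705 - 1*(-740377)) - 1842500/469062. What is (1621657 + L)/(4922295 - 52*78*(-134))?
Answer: 59887539765137815/201850428406267278 ≈ 0.29669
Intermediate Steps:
L = 200296924261/36929720322 (L = 2 - (873523/(991705 - 1*(-740377)) - 1842500/469062) = 2 - (873523/(991705 + 740377) - 1842500*1/469062) = 2 - (873523/1732082 - 83750/21321) = 2 - 1*(-126437483617/36929720322) = 2 + 126437483617/36929720322 = 200296924261/36929720322 ≈ 5.4237)
(1621657 + L)/(4922295 - 52*78*(-134)) = (1621657 + 200296924261/36929720322)/(4922295 - 52*78*(-134)) = 59887539765137815/(36929720322*(4922295 - 4056*(-134))) = 59887539765137815/(36929720322*(4922295 + 543504)) = (59887539765137815/36929720322)/5465799 = (59887539765137815/36929720322)*(1/5465799) = 59887539765137815/201850428406267278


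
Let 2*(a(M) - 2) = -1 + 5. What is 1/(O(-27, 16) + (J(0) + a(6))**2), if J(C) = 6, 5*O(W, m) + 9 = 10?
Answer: 5/501 ≈ 0.0099800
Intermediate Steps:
O(W, m) = 1/5 (O(W, m) = -9/5 + (1/5)*10 = -9/5 + 2 = 1/5)
a(M) = 4 (a(M) = 2 + (-1 + 5)/2 = 2 + (1/2)*4 = 2 + 2 = 4)
1/(O(-27, 16) + (J(0) + a(6))**2) = 1/(1/5 + (6 + 4)**2) = 1/(1/5 + 10**2) = 1/(1/5 + 100) = 1/(501/5) = 5/501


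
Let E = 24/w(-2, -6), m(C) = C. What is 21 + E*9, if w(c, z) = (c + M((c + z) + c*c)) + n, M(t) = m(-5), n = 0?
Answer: -69/7 ≈ -9.8571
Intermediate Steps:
M(t) = -5
w(c, z) = -5 + c (w(c, z) = (c - 5) + 0 = (-5 + c) + 0 = -5 + c)
E = -24/7 (E = 24/(-5 - 2) = 24/(-7) = 24*(-⅐) = -24/7 ≈ -3.4286)
21 + E*9 = 21 - 24/7*9 = 21 - 216/7 = -69/7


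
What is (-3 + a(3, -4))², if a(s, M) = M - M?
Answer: 9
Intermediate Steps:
a(s, M) = 0
(-3 + a(3, -4))² = (-3 + 0)² = (-3)² = 9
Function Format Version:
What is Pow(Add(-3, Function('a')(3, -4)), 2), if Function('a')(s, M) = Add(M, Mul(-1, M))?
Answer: 9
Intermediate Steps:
Function('a')(s, M) = 0
Pow(Add(-3, Function('a')(3, -4)), 2) = Pow(Add(-3, 0), 2) = Pow(-3, 2) = 9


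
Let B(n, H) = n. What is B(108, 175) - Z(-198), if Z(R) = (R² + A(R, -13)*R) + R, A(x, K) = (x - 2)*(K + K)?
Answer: 990702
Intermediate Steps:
A(x, K) = 2*K*(-2 + x) (A(x, K) = (-2 + x)*(2*K) = 2*K*(-2 + x))
Z(R) = R + R² + R*(52 - 26*R) (Z(R) = (R² + (2*(-13)*(-2 + R))*R) + R = (R² + (52 - 26*R)*R) + R = (R² + R*(52 - 26*R)) + R = R + R² + R*(52 - 26*R))
B(108, 175) - Z(-198) = 108 - (-198)*(53 - 25*(-198)) = 108 - (-198)*(53 + 4950) = 108 - (-198)*5003 = 108 - 1*(-990594) = 108 + 990594 = 990702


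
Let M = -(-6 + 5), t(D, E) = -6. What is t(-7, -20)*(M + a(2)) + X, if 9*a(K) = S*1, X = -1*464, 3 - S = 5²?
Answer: -1366/3 ≈ -455.33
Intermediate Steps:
S = -22 (S = 3 - 1*5² = 3 - 1*25 = 3 - 25 = -22)
X = -464
a(K) = -22/9 (a(K) = (-22*1)/9 = (⅑)*(-22) = -22/9)
M = 1 (M = -1*(-1) = 1)
t(-7, -20)*(M + a(2)) + X = -6*(1 - 22/9) - 464 = -6*(-13/9) - 464 = 26/3 - 464 = -1366/3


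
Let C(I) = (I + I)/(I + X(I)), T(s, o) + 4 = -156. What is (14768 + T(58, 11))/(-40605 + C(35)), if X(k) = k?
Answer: -3652/10151 ≈ -0.35977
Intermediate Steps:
T(s, o) = -160 (T(s, o) = -4 - 156 = -160)
C(I) = 1 (C(I) = (I + I)/(I + I) = (2*I)/((2*I)) = (2*I)*(1/(2*I)) = 1)
(14768 + T(58, 11))/(-40605 + C(35)) = (14768 - 160)/(-40605 + 1) = 14608/(-40604) = 14608*(-1/40604) = -3652/10151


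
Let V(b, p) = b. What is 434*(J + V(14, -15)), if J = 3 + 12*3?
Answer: 23002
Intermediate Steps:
J = 39 (J = 3 + 36 = 39)
434*(J + V(14, -15)) = 434*(39 + 14) = 434*53 = 23002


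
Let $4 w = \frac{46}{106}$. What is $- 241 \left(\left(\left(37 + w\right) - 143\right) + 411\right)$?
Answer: $- \frac{15588603}{212} \approx -73531.0$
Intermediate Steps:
$w = \frac{23}{212}$ ($w = \frac{46 \cdot \frac{1}{106}}{4} = \frac{1}{4} \cdot \frac{23}{53} = \frac{23}{212} \approx 0.10849$)
$- 241 \left(\left(\left(37 + w\right) - 143\right) + 411\right) = - 241 \left(\left(\left(37 + \frac{23}{212}\right) - 143\right) + 411\right) = - 241 \left(\left(\frac{7867}{212} - 143\right) + 411\right) = - 241 \left(- \frac{22449}{212} + 411\right) = \left(-241\right) \frac{64683}{212} = - \frac{15588603}{212}$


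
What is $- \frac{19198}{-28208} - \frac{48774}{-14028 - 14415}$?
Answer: $\frac{320310951}{133720024} \approx 2.3954$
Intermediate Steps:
$- \frac{19198}{-28208} - \frac{48774}{-14028 - 14415} = \left(-19198\right) \left(- \frac{1}{28208}\right) - \frac{48774}{-28443} = \frac{9599}{14104} - - \frac{16258}{9481} = \frac{9599}{14104} + \frac{16258}{9481} = \frac{320310951}{133720024}$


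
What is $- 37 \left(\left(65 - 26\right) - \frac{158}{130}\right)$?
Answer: $- \frac{90872}{65} \approx -1398.0$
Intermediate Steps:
$- 37 \left(\left(65 - 26\right) - \frac{158}{130}\right) = - 37 \left(39 - \frac{79}{65}\right) = \left(-37\right) \frac{2456}{65} = - \frac{90872}{65}$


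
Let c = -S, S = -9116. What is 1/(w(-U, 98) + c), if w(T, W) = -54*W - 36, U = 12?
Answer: 1/3788 ≈ 0.00026399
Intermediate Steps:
c = 9116 (c = -1*(-9116) = 9116)
w(T, W) = -36 - 54*W
1/(w(-U, 98) + c) = 1/((-36 - 54*98) + 9116) = 1/((-36 - 5292) + 9116) = 1/(-5328 + 9116) = 1/3788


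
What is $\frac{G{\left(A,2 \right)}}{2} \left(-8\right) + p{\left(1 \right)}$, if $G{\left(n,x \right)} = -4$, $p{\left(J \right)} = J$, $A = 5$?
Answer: $17$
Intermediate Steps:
$\frac{G{\left(A,2 \right)}}{2} \left(-8\right) + p{\left(1 \right)} = - \frac{4}{2} \left(-8\right) + 1 = \left(-4\right) \frac{1}{2} \left(-8\right) + 1 = \left(-2\right) \left(-8\right) + 1 = 16 + 1 = 17$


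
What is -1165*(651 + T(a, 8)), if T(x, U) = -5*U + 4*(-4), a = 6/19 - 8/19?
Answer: -693175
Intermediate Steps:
a = -2/19 (a = 6*(1/19) - 8*1/19 = 6/19 - 8/19 = -2/19 ≈ -0.10526)
T(x, U) = -16 - 5*U (T(x, U) = -5*U - 16 = -16 - 5*U)
-1165*(651 + T(a, 8)) = -1165*(651 + (-16 - 5*8)) = -1165*(651 + (-16 - 40)) = -1165*(651 - 56) = -1165*595 = -693175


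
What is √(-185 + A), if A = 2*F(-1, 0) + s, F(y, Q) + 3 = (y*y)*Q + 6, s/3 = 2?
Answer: I*√173 ≈ 13.153*I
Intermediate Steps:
s = 6 (s = 3*2 = 6)
F(y, Q) = 3 + Q*y² (F(y, Q) = -3 + ((y*y)*Q + 6) = -3 + (y²*Q + 6) = -3 + (Q*y² + 6) = -3 + (6 + Q*y²) = 3 + Q*y²)
A = 12 (A = 2*(3 + 0*(-1)²) + 6 = 2*(3 + 0*1) + 6 = 2*(3 + 0) + 6 = 2*3 + 6 = 6 + 6 = 12)
√(-185 + A) = √(-185 + 12) = √(-173) = I*√173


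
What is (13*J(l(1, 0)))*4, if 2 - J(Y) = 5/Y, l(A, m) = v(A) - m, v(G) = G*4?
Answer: 39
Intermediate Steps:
v(G) = 4*G
l(A, m) = -m + 4*A (l(A, m) = 4*A - m = -m + 4*A)
J(Y) = 2 - 5/Y
(13*J(l(1, 0)))*4 = (13*(2 - 5/(-1*0 + 4*1)))*4 = (13*(2 - 5/(0 + 4)))*4 = (13*(2 - 5/4))*4 = (13*(3/4))*4 = (39/4)*4 = 39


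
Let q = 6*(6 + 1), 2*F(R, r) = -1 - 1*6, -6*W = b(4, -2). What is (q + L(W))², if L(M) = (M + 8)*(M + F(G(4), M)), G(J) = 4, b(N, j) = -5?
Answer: 27556/81 ≈ 340.20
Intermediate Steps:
W = ⅚ (W = -⅙*(-5) = ⅚ ≈ 0.83333)
F(R, r) = -7/2 (F(R, r) = (-1 - 1*6)/2 = (-1 - 6)/2 = (½)*(-7) = -7/2)
q = 42 (q = 6*7 = 42)
L(M) = (8 + M)*(-7/2 + M) (L(M) = (M + 8)*(M - 7/2) = (8 + M)*(-7/2 + M))
(q + L(W))² = (42 + (-28 + (⅚)² + (9/2)*(⅚)))² = (42 + (-28 + 25/36 + 15/4))² = (42 - 212/9)² = (166/9)² = 27556/81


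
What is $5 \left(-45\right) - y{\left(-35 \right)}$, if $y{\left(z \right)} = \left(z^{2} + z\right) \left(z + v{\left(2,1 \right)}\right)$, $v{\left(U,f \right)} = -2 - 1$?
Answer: $44995$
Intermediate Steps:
$v{\left(U,f \right)} = -3$
$y{\left(z \right)} = \left(-3 + z\right) \left(z + z^{2}\right)$ ($y{\left(z \right)} = \left(z^{2} + z\right) \left(z - 3\right) = \left(z + z^{2}\right) \left(-3 + z\right) = \left(-3 + z\right) \left(z + z^{2}\right)$)
$5 \left(-45\right) - y{\left(-35 \right)} = 5 \left(-45\right) - - 35 \left(-3 + \left(-35\right)^{2} - -70\right) = -225 - - 35 \left(-3 + 1225 + 70\right) = -225 - \left(-35\right) 1292 = -225 - -45220 = -225 + 45220 = 44995$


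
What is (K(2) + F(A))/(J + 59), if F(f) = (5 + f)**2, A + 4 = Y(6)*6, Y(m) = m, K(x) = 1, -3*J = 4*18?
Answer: 274/7 ≈ 39.143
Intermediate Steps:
J = -24 (J = -4*18/3 = -1/3*72 = -24)
A = 32 (A = -4 + 6*6 = -4 + 36 = 32)
(K(2) + F(A))/(J + 59) = (1 + (5 + 32)**2)/(-24 + 59) = (1 + 37**2)/35 = (1 + 1369)*(1/35) = 1370*(1/35) = 274/7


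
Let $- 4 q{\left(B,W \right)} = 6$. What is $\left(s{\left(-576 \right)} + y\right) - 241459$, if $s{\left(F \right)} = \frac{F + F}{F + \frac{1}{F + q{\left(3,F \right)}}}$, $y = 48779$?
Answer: $- \frac{64092602600}{332641} \approx -1.9268 \cdot 10^{5}$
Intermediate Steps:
$q{\left(B,W \right)} = - \frac{3}{2}$ ($q{\left(B,W \right)} = \left(- \frac{1}{4}\right) 6 = - \frac{3}{2}$)
$s{\left(F \right)} = \frac{2 F}{F + \frac{1}{- \frac{3}{2} + F}}$ ($s{\left(F \right)} = \frac{F + F}{F + \frac{1}{F - \frac{3}{2}}} = \frac{2 F}{F + \frac{1}{- \frac{3}{2} + F}}$)
$\left(s{\left(-576 \right)} + y\right) - 241459 = \left(2 \left(-576\right) \frac{1}{2 - -1728 + 2 \left(-576\right)^{2}} \left(-3 + 2 \left(-576\right)\right) + 48779\right) - 241459 = \left(2 \left(-576\right) \frac{1}{2 + 1728 + 2 \cdot 331776} \left(-3 - 1152\right) + 48779\right) - 241459 = \left(2 \left(-576\right) \frac{1}{2 + 1728 + 663552} \left(-1155\right) + 48779\right) - 241459 = \left(2 \left(-576\right) \frac{1}{665282} \left(-1155\right) + 48779\right) - 241459 = \left(\frac{665280}{332641} + 48779\right) - 241459 = \frac{16226560619}{332641} - 241459 = - \frac{64092602600}{332641}$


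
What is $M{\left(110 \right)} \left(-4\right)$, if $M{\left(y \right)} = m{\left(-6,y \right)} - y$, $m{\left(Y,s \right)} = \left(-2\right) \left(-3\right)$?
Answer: $416$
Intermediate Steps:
$m{\left(Y,s \right)} = 6$
$M{\left(y \right)} = 6 - y$
$M{\left(110 \right)} \left(-4\right) = \left(6 - 110\right) \left(-4\right) = \left(-104\right) \left(-4\right) = 416$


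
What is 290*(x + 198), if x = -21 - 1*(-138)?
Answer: 91350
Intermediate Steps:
x = 117 (x = -21 + 138 = 117)
290*(x + 198) = 290*(117 + 198) = 290*315 = 91350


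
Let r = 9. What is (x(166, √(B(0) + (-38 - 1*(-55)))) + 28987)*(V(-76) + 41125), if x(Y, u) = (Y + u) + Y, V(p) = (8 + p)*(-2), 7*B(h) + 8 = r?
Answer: 1209731259 + 82522*√210/7 ≈ 1.2099e+9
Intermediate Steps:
B(h) = ⅐ (B(h) = -8/7 + (⅐)*9 = -8/7 + 9/7 = ⅐)
V(p) = -16 - 2*p
x(Y, u) = u + 2*Y
(x(166, √(B(0) + (-38 - 1*(-55)))) + 28987)*(V(-76) + 41125) = ((√(⅐ + (-38 - 1*(-55))) + 2*166) + 28987)*((-16 - 2*(-76)) + 41125) = ((√(⅐ + (-38 + 55)) + 332) + 28987)*((-16 + 152) + 41125) = ((√(⅐ + 17) + 332) + 28987)*(136 + 41125) = ((√(120/7) + 332) + 28987)*41261 = ((2*√210/7 + 332) + 28987)*41261 = ((332 + 2*√210/7) + 28987)*41261 = (29319 + 2*√210/7)*41261 = 1209731259 + 82522*√210/7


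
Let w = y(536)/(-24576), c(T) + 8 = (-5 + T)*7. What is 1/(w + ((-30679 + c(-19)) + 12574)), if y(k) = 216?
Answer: -1024/18719753 ≈ -5.4702e-5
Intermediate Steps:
c(T) = -43 + 7*T (c(T) = -8 + (-5 + T)*7 = -8 + (-35 + 7*T) = -43 + 7*T)
w = -9/1024 (w = 216/(-24576) = 216*(-1/24576) = -9/1024 ≈ -0.0087891)
1/(w + ((-30679 + c(-19)) + 12574)) = 1/(-9/1024 + ((-30679 + (-43 + 7*(-19))) + 12574)) = 1/(-9/1024 + ((-30679 + (-43 - 133)) + 12574)) = 1/(-9/1024 + ((-30679 - 176) + 12574)) = 1/(-9/1024 + (-30855 + 12574)) = 1/(-9/1024 - 18281) = 1/(-18719753/1024) = -1024/18719753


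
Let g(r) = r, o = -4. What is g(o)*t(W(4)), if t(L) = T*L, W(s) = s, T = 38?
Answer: -608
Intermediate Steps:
t(L) = 38*L
g(o)*t(W(4)) = -152*4 = -4*152 = -608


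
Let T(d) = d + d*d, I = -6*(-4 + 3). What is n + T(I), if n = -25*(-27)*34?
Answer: 22992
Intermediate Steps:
I = 6 (I = -6*(-1) = 6)
T(d) = d + d²
n = 22950 (n = 675*34 = 22950)
n + T(I) = 22950 + 6*(1 + 6) = 22950 + 6*7 = 22950 + 42 = 22992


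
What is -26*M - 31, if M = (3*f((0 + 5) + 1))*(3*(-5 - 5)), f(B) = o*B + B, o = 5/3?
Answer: 37409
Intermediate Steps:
o = 5/3 (o = 5*(⅓) = 5/3 ≈ 1.6667)
f(B) = 8*B/3 (f(B) = 5*B/3 + B = 8*B/3)
M = -1440 (M = (3*(8*((0 + 5) + 1)/3))*(3*(-5 - 5)) = (3*(8*(5 + 1)/3))*(3*(-10)) = (3*((8/3)*6))*(-30) = (3*16)*(-30) = 48*(-30) = -1440)
-26*M - 31 = -26*(-1440) - 31 = 37440 - 31 = 37409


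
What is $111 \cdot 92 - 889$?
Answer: $9323$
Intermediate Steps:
$111 \cdot 92 - 889 = 10212 - 889 = 9323$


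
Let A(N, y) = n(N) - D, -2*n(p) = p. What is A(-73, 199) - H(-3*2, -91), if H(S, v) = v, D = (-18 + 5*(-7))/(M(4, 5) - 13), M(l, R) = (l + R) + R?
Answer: 361/2 ≈ 180.50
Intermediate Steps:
n(p) = -p/2
M(l, R) = l + 2*R (M(l, R) = (R + l) + R = l + 2*R)
D = -53 (D = (-18 + 5*(-7))/((4 + 2*5) - 13) = (-18 - 35)/((4 + 10) - 13) = -53/(14 - 13) = -53/1 = -53*1 = -53)
A(N, y) = 53 - N/2 (A(N, y) = -N/2 - 1*(-53) = -N/2 + 53 = 53 - N/2)
A(-73, 199) - H(-3*2, -91) = (53 - ½*(-73)) - 1*(-91) = (53 + 73/2) + 91 = 179/2 + 91 = 361/2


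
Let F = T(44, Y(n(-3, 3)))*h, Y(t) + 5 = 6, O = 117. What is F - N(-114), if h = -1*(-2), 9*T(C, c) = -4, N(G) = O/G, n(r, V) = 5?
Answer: 47/342 ≈ 0.13743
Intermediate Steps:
Y(t) = 1 (Y(t) = -5 + 6 = 1)
N(G) = 117/G
T(C, c) = -4/9 (T(C, c) = (⅑)*(-4) = -4/9)
h = 2
F = -8/9 (F = -4/9*2 = -8/9 ≈ -0.88889)
F - N(-114) = -8/9 - 117/(-114) = -8/9 - 117*(-1)/114 = -8/9 - 1*(-39/38) = -8/9 + 39/38 = 47/342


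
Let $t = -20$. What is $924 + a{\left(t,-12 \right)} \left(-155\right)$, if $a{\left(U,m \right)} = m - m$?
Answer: $924$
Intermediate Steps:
$a{\left(U,m \right)} = 0$
$924 + a{\left(t,-12 \right)} \left(-155\right) = 924 + 0 \left(-155\right) = 924 + 0 = 924$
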